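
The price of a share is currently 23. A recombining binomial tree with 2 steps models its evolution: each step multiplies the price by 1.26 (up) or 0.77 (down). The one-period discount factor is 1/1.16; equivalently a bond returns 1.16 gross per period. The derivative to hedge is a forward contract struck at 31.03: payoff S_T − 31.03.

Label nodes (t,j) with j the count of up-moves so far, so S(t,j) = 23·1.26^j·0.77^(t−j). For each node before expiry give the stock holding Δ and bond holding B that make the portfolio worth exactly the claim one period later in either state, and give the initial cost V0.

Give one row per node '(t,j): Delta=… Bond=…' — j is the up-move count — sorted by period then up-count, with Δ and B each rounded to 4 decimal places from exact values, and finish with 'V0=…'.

No-arbitrage ⇒ martingale measure with p* = (R−d)/(u−d) = 0.7959.
At expiry t=2: V(2,0)=-17.3933, V(2,1)=-8.7154, V(2,2)=5.4848
Node (1,0) S=17.7100: V=(p*·-8.7154+(1−p*)·-17.3933)/1.16=-9.0400; Δ=(-8.7154−-17.3933)/(22.3146−13.6367)=1.0000; B=V−Δ·S=-26.7500
Node (1,1) S=28.9800: V=(p*·5.4848+(1−p*)·-8.7154)/1.16=2.2300; Δ=(5.4848−-8.7154)/(36.5148−22.3146)=1.0000; B=V−Δ·S=-26.7500
Node (0,0) S=23.0000: V=(p*·2.2300+(1−p*)·-9.0400)/1.16=-0.0603; Δ=(2.2300−-9.0400)/(28.9800−17.7100)=1.0000; B=V−Δ·S=-23.0603
Check: Δ(0,0)·S0 + B(0,0) = -0.0603 = V0.

(0,0): Delta=1.0000 Bond=-23.0603
(1,0): Delta=1.0000 Bond=-26.7500
(1,1): Delta=1.0000 Bond=-26.7500
V0=-0.0603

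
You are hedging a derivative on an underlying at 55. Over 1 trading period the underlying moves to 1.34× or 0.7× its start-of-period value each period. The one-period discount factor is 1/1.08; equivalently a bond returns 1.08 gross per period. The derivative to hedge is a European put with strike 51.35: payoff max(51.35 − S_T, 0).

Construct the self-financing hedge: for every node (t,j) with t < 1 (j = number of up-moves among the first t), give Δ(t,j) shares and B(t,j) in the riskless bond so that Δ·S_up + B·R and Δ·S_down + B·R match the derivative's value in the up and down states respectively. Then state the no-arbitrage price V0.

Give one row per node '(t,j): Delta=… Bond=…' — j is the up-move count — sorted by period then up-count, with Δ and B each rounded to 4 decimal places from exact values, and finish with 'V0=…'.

(0,0): Delta=-0.3651 Bond=24.9117
V0=4.8336

Since d<R<u, set p* = (R−d)/(u−d) = 0.5938; price each node as the discounted p*-expectation of its children.
Terminal payoffs: V(1,0)=12.8500, V(1,1)=0.0000
(0,0): S=55.0000. Δ = (V_up−V_dn)/(S_up−S_dn) = (0.0000−12.8500)/(73.7000−38.5000) = -0.3651. V = [p*·0.0000 + (1−p*)·12.8500]/1.08 = 4.8336. B = V − Δ·S = 24.9117.
Root portfolio cost Δ·55+B reproduces V0=4.8336.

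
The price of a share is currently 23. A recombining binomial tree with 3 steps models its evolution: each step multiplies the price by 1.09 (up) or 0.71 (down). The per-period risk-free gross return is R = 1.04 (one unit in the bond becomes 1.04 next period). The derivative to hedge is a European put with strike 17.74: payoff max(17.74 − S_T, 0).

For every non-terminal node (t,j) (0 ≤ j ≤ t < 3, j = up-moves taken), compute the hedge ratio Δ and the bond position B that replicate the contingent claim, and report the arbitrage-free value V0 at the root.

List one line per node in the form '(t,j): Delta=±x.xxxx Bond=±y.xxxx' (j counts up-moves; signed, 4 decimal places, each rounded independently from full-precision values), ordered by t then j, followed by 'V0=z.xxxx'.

No-arbitrage ⇒ martingale measure with p* = (R−d)/(u−d) = 0.8684.
At expiry t=3: V(3,0)=9.5080, V(3,1)=5.1022, V(3,2)=0.0000, V(3,3)=0.0000
  t=2,j=0: stock 11.5943 → up 12.6378 (V=5.1022), down 8.2320 (V=9.5080). Price 5.4634; hedge Δ=-1.0000, bond B=17.0577.
  t=2,j=1: stock 17.7997 → up 19.4017 (V=0.0000), down 12.6378 (V=5.1022). Price 0.6455; hedge Δ=-0.7543, bond B=14.0724.
  t=2,j=2: stock 27.3263 → up 29.7857 (V=0.0000), down 19.4017 (V=0.0000). Price 0.0000; hedge Δ=0.0000, bond B=0.0000.
  t=1,j=0: stock 16.3300 → up 17.7997 (V=0.6455), down 11.5943 (V=5.4634). Price 1.2302; hedge Δ=-0.7764, bond B=13.9088.
  t=1,j=1: stock 25.0700 → up 27.3263 (V=0.0000), down 17.7997 (V=0.6455). Price 0.0817; hedge Δ=-0.0678, bond B=1.7804.
  t=0,j=0: stock 23.0000 → up 25.0700 (V=0.0817), down 16.3300 (V=1.2302). Price 0.2238; hedge Δ=-0.1314, bond B=3.2464.
Check: Δ(0,0)·S0 + B(0,0) = 0.2238 = V0.

(0,0): Delta=-0.1314 Bond=3.2464
(1,0): Delta=-0.7764 Bond=13.9088
(1,1): Delta=-0.0678 Bond=1.7804
(2,0): Delta=-1.0000 Bond=17.0577
(2,1): Delta=-0.7543 Bond=14.0724
(2,2): Delta=0.0000 Bond=0.0000
V0=0.2238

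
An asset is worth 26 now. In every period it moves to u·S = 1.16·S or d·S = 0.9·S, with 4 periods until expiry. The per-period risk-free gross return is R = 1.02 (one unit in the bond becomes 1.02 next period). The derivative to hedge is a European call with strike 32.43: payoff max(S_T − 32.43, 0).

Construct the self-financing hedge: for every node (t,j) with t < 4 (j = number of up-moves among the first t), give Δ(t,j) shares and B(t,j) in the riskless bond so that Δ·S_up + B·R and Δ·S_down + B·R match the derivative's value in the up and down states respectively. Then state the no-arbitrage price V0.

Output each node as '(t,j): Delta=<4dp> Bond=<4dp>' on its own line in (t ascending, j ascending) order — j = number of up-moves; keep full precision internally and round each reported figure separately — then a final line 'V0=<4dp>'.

(0,0): Delta=0.3410 Bond=-7.4518
(1,0): Delta=0.1378 Bond=-2.8453
(1,1): Delta=0.5250 Bond=-13.1489
(2,0): Delta=0.0000 Bond=0.0000
(2,1): Delta=0.2625 Bond=-6.2882
(2,2): Delta=0.7625 Bond=-21.7227
(3,0): Delta=0.0000 Bond=0.0000
(3,1): Delta=0.0000 Bond=0.0000
(3,2): Delta=0.5002 Bond=-13.8969
(3,3): Delta=1.0000 Bond=-31.7941
V0=1.4151

The replicating-portfolio and risk-neutral prices coincide; use p* = (1.02−0.9)/(1.16−0.9) = 0.4615 for the latter.
Terminal values V(4,·): V(4,0)=0.0000, V(4,1)=0.0000, V(4,2)=0.0000, V(4,3)=4.0950, V(4,4)=14.6466
Node (3,0) S=18.9540: V=(p*·0.0000+(1−p*)·0.0000)/1.02=0.0000; Δ=(0.0000−0.0000)/(21.9866−17.0586)=0.0000; B=V−Δ·S=0.0000
Node (3,1) S=24.4296: V=(p*·0.0000+(1−p*)·0.0000)/1.02=0.0000; Δ=(0.0000−0.0000)/(28.3383−21.9866)=0.0000; B=V−Δ·S=0.0000
Node (3,2) S=31.4870: V=(p*·4.0950+(1−p*)·0.0000)/1.02=1.8529; Δ=(4.0950−0.0000)/(36.5250−28.3383)=0.5002; B=V−Δ·S=-13.8969
Node (3,3) S=40.5833: V=(p*·14.6466+(1−p*)·4.0950)/1.02=8.7892; Δ=(14.6466−4.0950)/(47.0766−36.5250)=1.0000; B=V−Δ·S=-31.7941
Node (2,0) S=21.0600: V=(p*·0.0000+(1−p*)·0.0000)/1.02=0.0000; Δ=(0.0000−0.0000)/(24.4296−18.9540)=0.0000; B=V−Δ·S=0.0000
Node (2,1) S=27.1440: V=(p*·1.8529+(1−p*)·0.0000)/1.02=0.8384; Δ=(1.8529−0.0000)/(31.4870−24.4296)=0.2625; B=V−Δ·S=-6.2882
Node (2,2) S=34.9856: V=(p*·8.7892+(1−p*)·1.8529)/1.02=4.9552; Δ=(8.7892−1.8529)/(40.5833−31.4870)=0.7625; B=V−Δ·S=-21.7227
Node (1,0) S=23.4000: V=(p*·0.8384+(1−p*)·0.0000)/1.02=0.3794; Δ=(0.8384−0.0000)/(27.1440−21.0600)=0.1378; B=V−Δ·S=-2.8453
Node (1,1) S=30.1600: V=(p*·4.9552+(1−p*)·0.8384)/1.02=2.6848; Δ=(4.9552−0.8384)/(34.9856−27.1440)=0.5250; B=V−Δ·S=-13.1489
Node (0,0) S=26.0000: V=(p*·2.6848+(1−p*)·0.3794)/1.02=1.4151; Δ=(2.6848−0.3794)/(30.1600−23.4000)=0.3410; B=V−Δ·S=-7.4518
Self-financing check: at every node Δ·S+B equals the discounted successor values.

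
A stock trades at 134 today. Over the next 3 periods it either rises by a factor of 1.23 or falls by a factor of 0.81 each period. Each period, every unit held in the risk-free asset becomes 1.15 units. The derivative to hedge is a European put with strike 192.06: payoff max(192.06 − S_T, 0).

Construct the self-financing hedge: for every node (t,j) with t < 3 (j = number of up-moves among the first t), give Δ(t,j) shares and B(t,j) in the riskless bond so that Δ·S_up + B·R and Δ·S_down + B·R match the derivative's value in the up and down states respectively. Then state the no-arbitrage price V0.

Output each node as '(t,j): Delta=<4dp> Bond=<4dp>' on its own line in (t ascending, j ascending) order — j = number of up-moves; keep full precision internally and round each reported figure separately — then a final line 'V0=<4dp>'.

(0,0): Delta=-0.4955 Bond=78.6694
(1,0): Delta=-1.0000 Bond=145.2250
(1,1): Delta=-0.4174 Bond=77.5862
(2,0): Delta=-1.0000 Bond=167.0087
(2,1): Delta=-1.0000 Bond=167.0087
(2,2): Delta=-0.3271 Bond=70.9219
V0=12.2683

Since d<R<u, set p* = (R−d)/(u−d) = 0.8095; price each node as the discounted p*-expectation of its children.
Payoff layer (t=3): V(3,0)=120.8469, V(3,1)=83.9216, V(3,2)=27.8498, V(3,3)=0.0000
  t=2,j=0: stock 87.9174 → up 108.1384 (V=83.9216), down 71.2131 (V=120.8469). Price 79.0913; hedge Δ=-1.0000, bond B=167.0087.
  t=2,j=1: stock 133.5042 → up 164.2102 (V=27.8498), down 108.1384 (V=83.9216). Price 33.5045; hedge Δ=-1.0000, bond B=167.0087.
  t=2,j=2: stock 202.7286 → up 249.3562 (V=0.0000), down 164.2102 (V=27.8498). Price 4.6128; hedge Δ=-0.3271, bond B=70.9219.
  t=1,j=0: stock 108.5400 → up 133.5042 (V=33.5045), down 87.9174 (V=79.0913). Price 36.6850; hedge Δ=-1.0000, bond B=145.2250.
  t=1,j=1: stock 164.8200 → up 202.7286 (V=4.6128), down 133.5042 (V=33.5045). Price 8.7965; hedge Δ=-0.4174, bond B=77.5862.
  t=0,j=0: stock 134.0000 → up 164.8200 (V=8.7965), down 108.5400 (V=36.6850). Price 12.2683; hedge Δ=-0.4955, bond B=78.6694.
The time-0 hedge costs 12.2683, which is the no-arbitrage price.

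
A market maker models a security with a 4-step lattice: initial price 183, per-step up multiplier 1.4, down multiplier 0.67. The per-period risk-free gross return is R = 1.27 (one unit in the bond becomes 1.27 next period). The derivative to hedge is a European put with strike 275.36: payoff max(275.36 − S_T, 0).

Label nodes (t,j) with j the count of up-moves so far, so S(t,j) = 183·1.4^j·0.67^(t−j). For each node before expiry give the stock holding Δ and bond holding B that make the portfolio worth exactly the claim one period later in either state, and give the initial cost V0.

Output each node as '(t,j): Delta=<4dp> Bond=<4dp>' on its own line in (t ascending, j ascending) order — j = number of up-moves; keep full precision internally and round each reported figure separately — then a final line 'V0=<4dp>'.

The replicating-portfolio and risk-neutral prices coincide; use p* = (1.27−0.67)/(1.4−0.67) = 0.8219 for the latter.
Terminal values V(4,·): V(4,0)=238.4834, V(4,1)=198.3045, V(4,2)=114.3485, V(4,3)=0.0000, V(4,4)=0.0000
  t=3,j=0: stock 55.0396 → up 77.0555 (V=198.3045), down 36.8766 (V=238.4834). Price 161.7793; hedge Δ=-1.0000, bond B=216.8189.
  t=3,j=1: stock 115.0082 → up 161.0115 (V=114.3485), down 77.0555 (V=198.3045). Price 101.8107; hedge Δ=-1.0000, bond B=216.8189.
  t=3,j=2: stock 240.3156 → up 336.4418 (V=0.0000), down 161.0115 (V=114.3485). Price 16.0342; hedge Δ=-0.6518, bond B=172.6761.
  t=3,j=3: stock 502.1520 → up 703.0128 (V=0.0000), down 336.4418 (V=0.0000). Price 0.0000; hedge Δ=0.0000, bond B=0.0000.
  t=2,j=0: stock 82.1487 → up 115.0082 (V=101.8107), down 55.0396 (V=161.7793). Price 88.5748; hedge Δ=-1.0000, bond B=170.7235.
  t=2,j=1: stock 171.6540 → up 240.3156 (V=16.0342), down 115.0082 (V=101.8107). Price 24.6531; hedge Δ=-0.6845, bond B=142.1552.
  t=2,j=2: stock 358.6800 → up 502.1520 (V=0.0000), down 240.3156 (V=16.0342). Price 2.2484; hedge Δ=-0.0612, bond B=24.2130.
  t=1,j=0: stock 122.6100 → up 171.6540 (V=24.6531), down 82.1487 (V=88.5748). Price 28.3752; hedge Δ=-0.7142, bond B=115.9391.
  t=1,j=1: stock 256.2000 → up 358.6800 (V=2.2484), down 171.6540 (V=24.6531). Price 4.9120; hedge Δ=-0.1198, bond B=35.6035.
  t=0,j=0: stock 183.0000 → up 256.2000 (V=4.9120), down 122.6100 (V=28.3752). Price 7.1578; hedge Δ=-0.1756, bond B=39.2991.
Check: Δ(0,0)·S0 + B(0,0) = 7.1578 = V0.

(0,0): Delta=-0.1756 Bond=39.2991
(1,0): Delta=-0.7142 Bond=115.9391
(1,1): Delta=-0.1198 Bond=35.6035
(2,0): Delta=-1.0000 Bond=170.7235
(2,1): Delta=-0.6845 Bond=142.1552
(2,2): Delta=-0.0612 Bond=24.2130
(3,0): Delta=-1.0000 Bond=216.8189
(3,1): Delta=-1.0000 Bond=216.8189
(3,2): Delta=-0.6518 Bond=172.6761
(3,3): Delta=0.0000 Bond=0.0000
V0=7.1578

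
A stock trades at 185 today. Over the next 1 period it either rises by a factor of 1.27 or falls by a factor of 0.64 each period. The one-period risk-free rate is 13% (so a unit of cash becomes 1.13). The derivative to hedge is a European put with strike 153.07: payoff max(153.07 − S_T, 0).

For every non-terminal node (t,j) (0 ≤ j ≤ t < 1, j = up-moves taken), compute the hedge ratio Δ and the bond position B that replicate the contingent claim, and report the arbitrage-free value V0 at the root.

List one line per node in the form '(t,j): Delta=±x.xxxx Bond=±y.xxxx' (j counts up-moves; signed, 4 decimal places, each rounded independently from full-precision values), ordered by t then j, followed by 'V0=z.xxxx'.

Since d<R<u, set p* = (R−d)/(u−d) = 0.7778; price each node as the discounted p*-expectation of its children.
Terminal payoffs: V(1,0)=34.6700, V(1,1)=0.0000
  t=0,j=0: stock 185.0000 → up 234.9500 (V=0.0000), down 118.4000 (V=34.6700). Price 6.8181; hedge Δ=-0.2975, bond B=61.8498.
Root portfolio cost Δ·185+B reproduces V0=6.8181.

(0,0): Delta=-0.2975 Bond=61.8498
V0=6.8181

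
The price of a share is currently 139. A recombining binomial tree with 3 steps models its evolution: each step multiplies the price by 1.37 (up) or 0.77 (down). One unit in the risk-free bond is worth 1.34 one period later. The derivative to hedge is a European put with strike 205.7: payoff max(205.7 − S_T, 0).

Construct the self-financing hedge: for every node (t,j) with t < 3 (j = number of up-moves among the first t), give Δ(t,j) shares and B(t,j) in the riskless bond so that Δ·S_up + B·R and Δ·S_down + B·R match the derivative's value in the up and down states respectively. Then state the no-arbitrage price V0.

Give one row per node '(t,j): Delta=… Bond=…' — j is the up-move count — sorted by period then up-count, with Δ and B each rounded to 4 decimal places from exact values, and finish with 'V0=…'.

(0,0): Delta=-0.0857 Bond=12.4595
(1,0): Delta=-1.0000 Bond=114.5578
(1,1): Delta=-0.0586 Bond=11.5451
(2,0): Delta=-1.0000 Bond=153.5075
(2,1): Delta=-1.0000 Bond=153.5075
(2,2): Delta=-0.0308 Bond=8.2053
V0=0.5531

Risk-neutral probability p* = (R−d)/(u−d) = (1.34−0.77)/(1.37−0.77) = 0.9500.
Payoff layer (t=3): V(3,0)=142.2419, V(3,1)=92.7941, V(3,2)=4.8154, V(3,3)=0.0000
Node (2,0) S=82.4131: V=(p*·92.7941+(1−p*)·142.2419)/1.34=71.0944; Δ=(92.7941−142.2419)/(112.9059−63.4581)=-1.0000; B=V−Δ·S=153.5075
Node (2,1) S=146.6311: V=(p*·4.8154+(1−p*)·92.7941)/1.34=6.8764; Δ=(4.8154−92.7941)/(200.8846−112.9059)=-1.0000; B=V−Δ·S=153.5075
Node (2,2) S=260.8891: V=(p*·0.0000+(1−p*)·4.8154)/1.34=0.1797; Δ=(0.0000−4.8154)/(357.4181−200.8846)=-0.0308; B=V−Δ·S=8.2053
Node (1,0) S=107.0300: V=(p*·6.8764+(1−p*)·71.0944)/1.34=7.5278; Δ=(6.8764−71.0944)/(146.6311−82.4131)=-1.0000; B=V−Δ·S=114.5578
Node (1,1) S=190.4300: V=(p*·0.1797+(1−p*)·6.8764)/1.34=0.3840; Δ=(0.1797−6.8764)/(260.8891−146.6311)=-0.0586; B=V−Δ·S=11.5451
Node (0,0) S=139.0000: V=(p*·0.3840+(1−p*)·7.5278)/1.34=0.5531; Δ=(0.3840−7.5278)/(190.4300−107.0300)=-0.0857; B=V−Δ·S=12.4595
Check: Δ(0,0)·S0 + B(0,0) = 0.5531 = V0.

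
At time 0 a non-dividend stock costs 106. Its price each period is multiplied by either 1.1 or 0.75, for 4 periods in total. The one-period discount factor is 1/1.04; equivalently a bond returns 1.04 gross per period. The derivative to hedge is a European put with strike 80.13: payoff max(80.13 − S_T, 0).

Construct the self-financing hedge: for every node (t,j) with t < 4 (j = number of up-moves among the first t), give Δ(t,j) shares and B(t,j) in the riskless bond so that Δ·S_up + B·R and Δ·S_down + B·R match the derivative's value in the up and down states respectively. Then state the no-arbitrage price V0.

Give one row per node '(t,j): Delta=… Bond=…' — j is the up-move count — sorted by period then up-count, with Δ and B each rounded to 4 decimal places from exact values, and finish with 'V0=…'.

The replicating-portfolio and risk-neutral prices coincide; use p* = (1.04−0.75)/(1.1−0.75) = 0.8286 for the latter.
Terminal payoffs: V(4,0)=46.5909, V(4,1)=30.9394, V(4,2)=7.9837, V(4,3)=0.0000, V(4,4)=0.0000
  t=3,j=0: stock 44.7188 → up 49.1906 (V=30.9394), down 33.5391 (V=46.5909). Price 32.3293; hedge Δ=-1.0000, bond B=77.0481.
  t=3,j=1: stock 65.5875 → up 72.1463 (V=7.9837), down 49.1906 (V=30.9394). Price 11.4606; hedge Δ=-1.0000, bond B=77.0481.
  t=3,j=2: stock 96.1950 → up 105.8145 (V=0.0000), down 72.1463 (V=7.9837). Price 1.3160; hedge Δ=-0.2371, bond B=24.1267.
  t=3,j=3: stock 141.0860 → up 155.1946 (V=0.0000), down 105.8145 (V=0.0000). Price 0.0000; hedge Δ=0.0000, bond B=0.0000.
  t=2,j=0: stock 59.6250 → up 65.5875 (V=11.4606), down 44.7188 (V=32.3293). Price 14.4597; hedge Δ=-1.0000, bond B=74.0847.
  t=2,j=1: stock 87.4500 → up 96.1950 (V=1.3160), down 65.5875 (V=11.4606). Price 2.9376; hedge Δ=-0.3314, bond B=31.9221.
  t=2,j=2: stock 128.2600 → up 141.0860 (V=0.0000), down 96.1950 (V=1.3160). Price 0.2169; hedge Δ=-0.0293, bond B=3.9769.
  t=1,j=0: stock 79.5000 → up 87.4500 (V=2.9376), down 59.6250 (V=14.4597). Price 4.7238; hedge Δ=-0.4141, bond B=37.6442.
  t=1,j=1: stock 116.6000 → up 128.2600 (V=0.2169), down 87.4500 (V=2.9376). Price 0.6570; hedge Δ=-0.0667, bond B=8.4303.
  t=0,j=0: stock 106.0000 → up 116.6000 (V=0.6570), down 79.5000 (V=4.7238). Price 1.3021; hedge Δ=-0.1096, bond B=12.9215.
Check: Δ(0,0)·S0 + B(0,0) = 1.3021 = V0.

(0,0): Delta=-0.1096 Bond=12.9215
(1,0): Delta=-0.4141 Bond=37.6442
(1,1): Delta=-0.0667 Bond=8.4303
(2,0): Delta=-1.0000 Bond=74.0847
(2,1): Delta=-0.3314 Bond=31.9221
(2,2): Delta=-0.0293 Bond=3.9769
(3,0): Delta=-1.0000 Bond=77.0481
(3,1): Delta=-1.0000 Bond=77.0481
(3,2): Delta=-0.2371 Bond=24.1267
(3,3): Delta=0.0000 Bond=0.0000
V0=1.3021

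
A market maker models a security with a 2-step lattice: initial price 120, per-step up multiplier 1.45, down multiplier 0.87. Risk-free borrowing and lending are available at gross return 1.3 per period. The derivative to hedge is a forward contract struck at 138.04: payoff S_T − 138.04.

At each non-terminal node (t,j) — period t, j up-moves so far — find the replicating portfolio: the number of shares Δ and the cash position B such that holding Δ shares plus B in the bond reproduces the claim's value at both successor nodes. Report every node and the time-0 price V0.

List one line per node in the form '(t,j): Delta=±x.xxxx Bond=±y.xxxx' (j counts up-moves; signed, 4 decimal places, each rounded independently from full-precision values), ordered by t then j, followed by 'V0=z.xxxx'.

The replicating-portfolio and risk-neutral prices coincide; use p* = (1.3−0.87)/(1.45−0.87) = 0.7414 for the latter.
Payoff layer (t=2): V(2,0)=-47.2120, V(2,1)=13.3400, V(2,2)=114.2600
Node (1,0) S=104.4000: V=(p*·13.3400+(1−p*)·-47.2120)/1.3=-1.7846; Δ=(13.3400−-47.2120)/(151.3800−90.8280)=1.0000; B=V−Δ·S=-106.1846
Node (1,1) S=174.0000: V=(p*·114.2600+(1−p*)·13.3400)/1.3=67.8154; Δ=(114.2600−13.3400)/(252.3000−151.3800)=1.0000; B=V−Δ·S=-106.1846
Node (0,0) S=120.0000: V=(p*·67.8154+(1−p*)·-1.7846)/1.3=38.3195; Δ=(67.8154−-1.7846)/(174.0000−104.4000)=1.0000; B=V−Δ·S=-81.6805
Check: Δ(0,0)·S0 + B(0,0) = 38.3195 = V0.

(0,0): Delta=1.0000 Bond=-81.6805
(1,0): Delta=1.0000 Bond=-106.1846
(1,1): Delta=1.0000 Bond=-106.1846
V0=38.3195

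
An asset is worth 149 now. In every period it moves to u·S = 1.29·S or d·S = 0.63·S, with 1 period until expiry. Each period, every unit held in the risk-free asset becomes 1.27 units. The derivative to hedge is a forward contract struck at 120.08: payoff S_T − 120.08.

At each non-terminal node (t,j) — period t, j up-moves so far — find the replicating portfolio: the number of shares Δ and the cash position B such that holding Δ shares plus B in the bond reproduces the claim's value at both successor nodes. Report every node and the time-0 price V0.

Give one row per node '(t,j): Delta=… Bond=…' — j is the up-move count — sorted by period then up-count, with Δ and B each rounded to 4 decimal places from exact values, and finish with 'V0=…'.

Under the risk-neutral measure, an up-move has probability p* = (R−d)/(u−d) = 0.9697 and values discount at R = 1.27.
At expiry t=1: V(1,0)=-26.2100, V(1,1)=72.1300
  t=0,j=0: stock 149.0000 → up 192.2100 (V=72.1300), down 93.8700 (V=-26.2100). Price 54.4488; hedge Δ=1.0000, bond B=-94.5512.
Check: Δ(0,0)·S0 + B(0,0) = 54.4488 = V0.

(0,0): Delta=1.0000 Bond=-94.5512
V0=54.4488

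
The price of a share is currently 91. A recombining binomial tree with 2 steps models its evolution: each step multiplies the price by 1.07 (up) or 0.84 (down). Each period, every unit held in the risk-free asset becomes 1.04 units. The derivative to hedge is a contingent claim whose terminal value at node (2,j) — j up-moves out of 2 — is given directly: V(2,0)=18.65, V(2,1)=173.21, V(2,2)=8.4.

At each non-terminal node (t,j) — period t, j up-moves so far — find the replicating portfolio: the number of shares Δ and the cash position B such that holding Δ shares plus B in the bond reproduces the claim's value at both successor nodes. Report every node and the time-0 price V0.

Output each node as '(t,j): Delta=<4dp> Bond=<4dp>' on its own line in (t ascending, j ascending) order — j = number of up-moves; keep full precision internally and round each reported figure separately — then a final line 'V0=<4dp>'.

The replicating-portfolio and risk-neutral prices coincide; use p* = (1.04−0.84)/(1.07−0.84) = 0.8696 for the latter.
Terminal values V(2,·): V(2,0)=18.6500, V(2,1)=173.2100, V(2,2)=8.4000
Node (1,0) S=76.4400: V=(p*·173.2100+(1−p*)·18.6500)/1.04=147.1635; Δ=(173.2100−18.6500)/(81.7908−64.2096)=8.7912; B=V−Δ·S=-524.8365
Node (1,1) S=97.3700: V=(p*·8.4000+(1−p*)·173.2100)/1.04=28.7471; Δ=(8.4000−173.2100)/(104.1859−81.7908)=-7.3592; B=V−Δ·S=745.3123
Node (0,0) S=91.0000: V=(p*·28.7471+(1−p*)·147.1635)/1.04=42.4930; Δ=(28.7471−147.1635)/(97.3700−76.4400)=-5.6577; B=V−Δ·S=557.3468
Check: Δ(0,0)·S0 + B(0,0) = 42.4930 = V0.

(0,0): Delta=-5.6577 Bond=557.3468
(1,0): Delta=8.7912 Bond=-524.8365
(1,1): Delta=-7.3592 Bond=745.3123
V0=42.4930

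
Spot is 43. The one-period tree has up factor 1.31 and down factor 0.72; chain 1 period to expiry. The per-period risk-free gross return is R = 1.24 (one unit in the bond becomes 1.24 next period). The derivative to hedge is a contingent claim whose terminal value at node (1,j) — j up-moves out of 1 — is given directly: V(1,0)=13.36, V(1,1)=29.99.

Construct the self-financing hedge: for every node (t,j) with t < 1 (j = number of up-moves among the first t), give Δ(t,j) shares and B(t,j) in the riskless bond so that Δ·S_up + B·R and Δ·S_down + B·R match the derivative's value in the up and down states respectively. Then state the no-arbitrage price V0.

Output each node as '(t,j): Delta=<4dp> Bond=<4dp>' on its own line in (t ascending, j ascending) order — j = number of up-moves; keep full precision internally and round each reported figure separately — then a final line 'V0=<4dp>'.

(0,0): Delta=0.6555 Bond=-5.5921
V0=22.5943

No-arbitrage ⇒ martingale measure with p* = (R−d)/(u−d) = 0.8814.
Payoff layer (t=1): V(1,0)=13.3600, V(1,1)=29.9900
Node (0,0) S=43.0000: V=(p*·29.9900+(1−p*)·13.3600)/1.24=22.5943; Δ=(29.9900−13.3600)/(56.3300−30.9600)=0.6555; B=V−Δ·S=-5.5921
The time-0 hedge costs 22.5943, which is the no-arbitrage price.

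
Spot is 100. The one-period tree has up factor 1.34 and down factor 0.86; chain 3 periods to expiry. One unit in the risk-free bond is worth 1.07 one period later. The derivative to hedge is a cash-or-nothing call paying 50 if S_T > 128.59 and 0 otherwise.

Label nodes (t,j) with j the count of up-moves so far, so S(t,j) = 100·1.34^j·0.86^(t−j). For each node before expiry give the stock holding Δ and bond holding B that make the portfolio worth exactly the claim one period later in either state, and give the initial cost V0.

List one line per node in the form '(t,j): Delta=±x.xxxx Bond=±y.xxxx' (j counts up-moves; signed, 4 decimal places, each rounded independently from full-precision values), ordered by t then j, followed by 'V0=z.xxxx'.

(0,0): Delta=0.4478 Bond=-28.1798
(1,0): Delta=0.4953 Bond=-34.2324
(1,1): Delta=0.4087 Bond=-24.9067
(2,0): Delta=0.0000 Bond=0.0000
(2,1): Delta=0.9039 Bond=-83.7227
(2,2): Delta=0.0000 Bond=46.7290
V0=16.6010

Since d<R<u, set p* = (R−d)/(u−d) = 0.4375; price each node as the discounted p*-expectation of its children.
Payoff layer (t=3): V(3,0)=0.0000, V(3,1)=0.0000, V(3,2)=50.0000, V(3,3)=50.0000
(2,0): S=73.9600. Δ = (V_up−V_dn)/(S_up−S_dn) = (0.0000−0.0000)/(99.1064−63.6056) = 0.0000. V = [p*·0.0000 + (1−p*)·0.0000]/1.07 = 0.0000. B = V − Δ·S = 0.0000.
(2,1): S=115.2400. Δ = (V_up−V_dn)/(S_up−S_dn) = (50.0000−0.0000)/(154.4216−99.1064) = 0.9039. V = [p*·50.0000 + (1−p*)·0.0000]/1.07 = 20.4439. B = V − Δ·S = -83.7227.
(2,2): S=179.5600. Δ = (V_up−V_dn)/(S_up−S_dn) = (50.0000−50.0000)/(240.6104−154.4216) = 0.0000. V = [p*·50.0000 + (1−p*)·50.0000]/1.07 = 46.7290. B = V − Δ·S = 46.7290.
(1,0): S=86.0000. Δ = (V_up−V_dn)/(S_up−S_dn) = (20.4439−0.0000)/(115.2400−73.9600) = 0.4953. V = [p*·20.4439 + (1−p*)·0.0000]/1.07 = 8.3591. B = V − Δ·S = -34.2324.
(1,1): S=134.0000. Δ = (V_up−V_dn)/(S_up−S_dn) = (46.7290−20.4439)/(179.5600−115.2400) = 0.4087. V = [p*·46.7290 + (1−p*)·20.4439]/1.07 = 29.8539. B = V − Δ·S = -24.9067.
(0,0): S=100.0000. Δ = (V_up−V_dn)/(S_up−S_dn) = (29.8539−8.3591)/(134.0000−86.0000) = 0.4478. V = [p*·29.8539 + (1−p*)·8.3591]/1.07 = 16.6010. B = V − Δ·S = -28.1798.
The time-0 hedge costs 16.6010, which is the no-arbitrage price.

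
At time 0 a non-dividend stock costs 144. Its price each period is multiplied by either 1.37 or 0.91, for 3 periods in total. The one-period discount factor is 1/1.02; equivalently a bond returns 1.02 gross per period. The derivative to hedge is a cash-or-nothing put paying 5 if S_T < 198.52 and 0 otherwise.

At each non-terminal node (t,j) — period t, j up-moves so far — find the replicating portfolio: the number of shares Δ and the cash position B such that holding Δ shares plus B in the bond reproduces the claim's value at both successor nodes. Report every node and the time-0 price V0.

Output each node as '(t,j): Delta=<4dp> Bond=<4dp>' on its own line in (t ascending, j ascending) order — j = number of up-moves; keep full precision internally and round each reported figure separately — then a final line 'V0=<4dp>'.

The replicating-portfolio and risk-neutral prices coincide; use p* = (1.02−0.91)/(1.37−0.91) = 0.2391 for the latter.
Payoff layer (t=3): V(3,0)=5.0000, V(3,1)=5.0000, V(3,2)=0.0000, V(3,3)=0.0000
Node (2,0) S=119.2464: V=(p*·5.0000+(1−p*)·5.0000)/1.02=4.9020; Δ=(5.0000−5.0000)/(163.3676−108.5142)=0.0000; B=V−Δ·S=4.9020
Node (2,1) S=179.5248: V=(p*·0.0000+(1−p*)·5.0000)/1.02=3.7298; Δ=(0.0000−5.0000)/(245.9490−163.3676)=-0.0605; B=V−Δ·S=14.5993
Node (2,2) S=270.2736: V=(p*·0.0000+(1−p*)·0.0000)/1.02=0.0000; Δ=(0.0000−0.0000)/(370.2748−245.9490)=0.0000; B=V−Δ·S=0.0000
Node (1,0) S=131.0400: V=(p*·3.7298+(1−p*)·4.9020)/1.02=4.5310; Δ=(3.7298−4.9020)/(179.5248−119.2464)=-0.0194; B=V−Δ·S=7.0793
Node (1,1) S=197.2800: V=(p*·0.0000+(1−p*)·3.7298)/1.02=2.7822; Δ=(0.0000−3.7298)/(270.2736−179.5248)=-0.0411; B=V−Δ·S=10.8904
Node (0,0) S=144.0000: V=(p*·2.7822+(1−p*)·4.5310)/1.02=4.0322; Δ=(2.7822−4.5310)/(197.2800−131.0400)=-0.0264; B=V−Δ·S=7.8340
Root portfolio cost Δ·144+B reproduces V0=4.0322.

(0,0): Delta=-0.0264 Bond=7.8340
(1,0): Delta=-0.0194 Bond=7.0793
(1,1): Delta=-0.0411 Bond=10.8904
(2,0): Delta=0.0000 Bond=4.9020
(2,1): Delta=-0.0605 Bond=14.5993
(2,2): Delta=0.0000 Bond=0.0000
V0=4.0322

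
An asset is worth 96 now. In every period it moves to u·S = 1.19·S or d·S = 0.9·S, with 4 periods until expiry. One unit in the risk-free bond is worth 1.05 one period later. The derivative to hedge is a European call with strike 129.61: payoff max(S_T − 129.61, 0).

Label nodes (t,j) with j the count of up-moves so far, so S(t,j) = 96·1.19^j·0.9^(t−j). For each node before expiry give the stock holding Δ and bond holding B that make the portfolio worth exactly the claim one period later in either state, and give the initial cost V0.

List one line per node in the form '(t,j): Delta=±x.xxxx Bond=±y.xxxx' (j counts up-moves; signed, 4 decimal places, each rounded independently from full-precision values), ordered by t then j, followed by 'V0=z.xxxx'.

(0,0): Delta=0.3937 Bond=-30.5723
(1,0): Delta=0.1548 Bond=-11.4670
(1,1): Delta=0.5622 Bond=-51.3592
(2,0): Delta=0.0000 Bond=0.0000
(2,1): Delta=0.2641 Bond=-23.2780
(2,2): Delta=0.7727 Bond=-82.5331
(3,0): Delta=0.0000 Bond=0.0000
(3,1): Delta=0.0000 Bond=0.0000
(3,2): Delta=0.4506 Bond=-47.2544
(3,3): Delta=1.0000 Bond=-123.4381
V0=7.2189

Since d<R<u, set p* = (R−d)/(u−d) = 0.5172; price each node as the discounted p*-expectation of its children.
Payoff layer (t=4): V(4,0)=0.0000, V(4,1)=0.0000, V(4,2)=0.0000, V(4,3)=15.9877, V(4,4)=62.9026
(3,0): S=69.9840. Δ = (V_up−V_dn)/(S_up−S_dn) = (0.0000−0.0000)/(83.2810−62.9856) = 0.0000. V = [p*·0.0000 + (1−p*)·0.0000]/1.05 = 0.0000. B = V − Δ·S = 0.0000.
(3,1): S=92.5344. Δ = (V_up−V_dn)/(S_up−S_dn) = (0.0000−0.0000)/(110.1159−83.2810) = 0.0000. V = [p*·0.0000 + (1−p*)·0.0000]/1.05 = 0.0000. B = V − Δ·S = 0.0000.
(3,2): S=122.3510. Δ = (V_up−V_dn)/(S_up−S_dn) = (15.9877−0.0000)/(145.5977−110.1159) = 0.4506. V = [p*·15.9877 + (1−p*)·0.0000]/1.05 = 7.8757. B = V − Δ·S = -47.2544.
(3,3): S=161.7753. Δ = (V_up−V_dn)/(S_up−S_dn) = (62.9026−15.9877)/(192.5126−145.5977) = 1.0000. V = [p*·62.9026 + (1−p*)·15.9877]/1.05 = 38.3372. B = V − Δ·S = -123.4381.
(2,0): S=77.7600. Δ = (V_up−V_dn)/(S_up−S_dn) = (0.0000−0.0000)/(92.5344−69.9840) = 0.0000. V = [p*·0.0000 + (1−p*)·0.0000]/1.05 = 0.0000. B = V − Δ·S = 0.0000.
(2,1): S=102.8160. Δ = (V_up−V_dn)/(S_up−S_dn) = (7.8757−0.0000)/(122.3510−92.5344) = 0.2641. V = [p*·7.8757 + (1−p*)·0.0000]/1.05 = 3.8797. B = V − Δ·S = -23.2780.
(2,2): S=135.9456. Δ = (V_up−V_dn)/(S_up−S_dn) = (38.3372−7.8757)/(161.7753−122.3510) = 0.7727. V = [p*·38.3372 + (1−p*)·7.8757]/1.05 = 22.5063. B = V − Δ·S = -82.5331.
(1,0): S=86.4000. Δ = (V_up−V_dn)/(S_up−S_dn) = (3.8797−0.0000)/(102.8160−77.7600) = 0.1548. V = [p*·3.8797 + (1−p*)·0.0000]/1.05 = 1.9112. B = V − Δ·S = -11.4670.
(1,1): S=114.2400. Δ = (V_up−V_dn)/(S_up−S_dn) = (22.5063−3.8797)/(135.9456−102.8160) = 0.5622. V = [p*·22.5063 + (1−p*)·3.8797]/1.05 = 12.8706. B = V − Δ·S = -51.3592.
(0,0): S=96.0000. Δ = (V_up−V_dn)/(S_up−S_dn) = (12.8706−1.9112)/(114.2400−86.4000) = 0.3937. V = [p*·12.8706 + (1−p*)·1.9112]/1.05 = 7.2189. B = V − Δ·S = -30.5723.
Self-financing check: at every node Δ·S+B equals the discounted successor values.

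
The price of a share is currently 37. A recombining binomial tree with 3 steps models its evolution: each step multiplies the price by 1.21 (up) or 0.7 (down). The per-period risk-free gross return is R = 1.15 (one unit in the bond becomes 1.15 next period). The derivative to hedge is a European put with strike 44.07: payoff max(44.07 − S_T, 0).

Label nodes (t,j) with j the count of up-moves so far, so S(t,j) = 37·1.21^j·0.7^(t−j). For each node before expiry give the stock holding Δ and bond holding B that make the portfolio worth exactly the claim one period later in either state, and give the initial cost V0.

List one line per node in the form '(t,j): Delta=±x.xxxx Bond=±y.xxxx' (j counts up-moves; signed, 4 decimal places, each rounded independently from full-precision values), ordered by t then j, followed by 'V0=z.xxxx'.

Since d<R<u, set p* = (R−d)/(u−d) = 0.8824; price each node as the discounted p*-expectation of its children.
Payoff layer (t=3): V(3,0)=31.3790, V(3,1)=22.1327, V(3,2)=6.1498, V(3,3)=0.0000
(2,0): S=18.1300. Δ = (V_up−V_dn)/(S_up−S_dn) = (22.1327−31.3790)/(21.9373−12.6910) = -1.0000. V = [p*·22.1327 + (1−p*)·31.3790]/1.15 = 20.1917. B = V − Δ·S = 38.3217.
(2,1): S=31.3390. Δ = (V_up−V_dn)/(S_up−S_dn) = (6.1498−22.1327)/(37.9202−21.9373) = -1.0000. V = [p*·6.1498 + (1−p*)·22.1327]/1.15 = 6.9827. B = V − Δ·S = 38.3217.
(2,2): S=54.1717. Δ = (V_up−V_dn)/(S_up−S_dn) = (0.0000−6.1498)/(65.5478−37.9202) = -0.2226. V = [p*·0.0000 + (1−p*)·6.1498]/1.15 = 0.6291. B = V − Δ·S = 12.6876.
(1,0): S=25.9000. Δ = (V_up−V_dn)/(S_up−S_dn) = (6.9827−20.1917)/(31.3390−18.1300) = -1.0000. V = [p*·6.9827 + (1−p*)·20.1917]/1.15 = 7.4233. B = V − Δ·S = 33.3233.
(1,1): S=44.7700. Δ = (V_up−V_dn)/(S_up−S_dn) = (0.6291−6.9827)/(54.1717−31.3390) = -0.2783. V = [p*·0.6291 + (1−p*)·6.9827]/1.15 = 1.1971. B = V − Δ·S = 13.6551.
(0,0): S=37.0000. Δ = (V_up−V_dn)/(S_up−S_dn) = (1.1971−7.4233)/(44.7700−25.9000) = -0.3300. V = [p*·1.1971 + (1−p*)·7.4233]/1.15 = 1.6779. B = V − Δ·S = 13.8861.
Root portfolio cost Δ·37+B reproduces V0=1.6779.

(0,0): Delta=-0.3300 Bond=13.8861
(1,0): Delta=-1.0000 Bond=33.3233
(1,1): Delta=-0.2783 Bond=13.6551
(2,0): Delta=-1.0000 Bond=38.3217
(2,1): Delta=-1.0000 Bond=38.3217
(2,2): Delta=-0.2226 Bond=12.6876
V0=1.6779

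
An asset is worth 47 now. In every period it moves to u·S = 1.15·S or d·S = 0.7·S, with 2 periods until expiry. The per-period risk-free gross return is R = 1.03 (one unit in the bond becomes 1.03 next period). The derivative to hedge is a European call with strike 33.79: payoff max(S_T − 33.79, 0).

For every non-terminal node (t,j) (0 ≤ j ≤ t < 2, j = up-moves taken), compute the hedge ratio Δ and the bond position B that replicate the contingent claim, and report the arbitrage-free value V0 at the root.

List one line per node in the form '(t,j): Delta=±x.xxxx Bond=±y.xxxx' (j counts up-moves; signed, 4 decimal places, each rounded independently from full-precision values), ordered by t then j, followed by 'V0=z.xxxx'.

Under the risk-neutral measure, an up-move has probability p* = (R−d)/(u−d) = 0.7333 and values discount at R = 1.03.
Terminal payoffs: V(2,0)=0.0000, V(2,1)=4.0450, V(2,2)=28.3675
  t=1,j=0: stock 32.9000 → up 37.8350 (V=4.0450), down 23.0300 (V=0.0000). Price 2.8799; hedge Δ=0.2732, bond B=-6.1090.
  t=1,j=1: stock 54.0500 → up 62.1575 (V=28.3675), down 37.8350 (V=4.0450). Price 21.2442; hedge Δ=1.0000, bond B=-32.8058.
  t=0,j=0: stock 47.0000 → up 54.0500 (V=21.2442), down 32.9000 (V=2.8799). Price 15.8709; hedge Δ=0.8683, bond B=-24.9385.
Each (Δ,B) replicates both successor values, so the strategy is self-financing and V0 is arbitrage-free.

(0,0): Delta=0.8683 Bond=-24.9385
(1,0): Delta=0.2732 Bond=-6.1090
(1,1): Delta=1.0000 Bond=-32.8058
V0=15.8709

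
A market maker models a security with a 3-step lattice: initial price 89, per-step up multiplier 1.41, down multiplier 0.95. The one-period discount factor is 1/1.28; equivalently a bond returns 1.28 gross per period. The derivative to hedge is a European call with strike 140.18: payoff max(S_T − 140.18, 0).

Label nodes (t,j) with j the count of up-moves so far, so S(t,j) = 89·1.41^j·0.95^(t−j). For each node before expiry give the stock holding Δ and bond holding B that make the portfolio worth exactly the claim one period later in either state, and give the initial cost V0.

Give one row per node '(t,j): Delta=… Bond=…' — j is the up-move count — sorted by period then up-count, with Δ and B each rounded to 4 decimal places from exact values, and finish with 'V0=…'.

No-arbitrage ⇒ martingale measure with p* = (R−d)/(u−d) = 0.7174.
Terminal values V(3,·): V(3,0)=0.0000, V(3,1)=0.0000, V(3,2)=27.9139, V(3,3)=109.3067
(2,0): S=80.3225. Δ = (V_up−V_dn)/(S_up−S_dn) = (0.0000−0.0000)/(113.2547−76.3064) = 0.0000. V = [p*·0.0000 + (1−p*)·0.0000]/1.28 = 0.0000. B = V − Δ·S = 0.0000.
(2,1): S=119.2155. Δ = (V_up−V_dn)/(S_up−S_dn) = (27.9139−0.0000)/(168.0939−113.2547) = 0.5090. V = [p*·27.9139 + (1−p*)·0.0000]/1.28 = 15.6447. B = V − Δ·S = -45.0376.
(2,2): S=176.9409. Δ = (V_up−V_dn)/(S_up−S_dn) = (109.3067−27.9139)/(249.4867−168.0939) = 1.0000. V = [p*·109.3067 + (1−p*)·27.9139]/1.28 = 67.4253. B = V − Δ·S = -109.5156.
(1,0): S=84.5500. Δ = (V_up−V_dn)/(S_up−S_dn) = (15.6447−0.0000)/(119.2155−80.3225) = 0.4022. V = [p*·15.6447 + (1−p*)·0.0000]/1.28 = 8.7682. B = V − Δ·S = -25.2419.
(1,1): S=125.4900. Δ = (V_up−V_dn)/(S_up−S_dn) = (67.4253−15.6447)/(176.9409−119.2155) = 0.8970. V = [p*·67.4253 + (1−p*)·15.6447]/1.28 = 41.2435. B = V − Δ·S = -71.3231.
(0,0): S=89.0000. Δ = (V_up−V_dn)/(S_up−S_dn) = (41.2435−8.7682)/(125.4900−84.5500) = 0.7932. V = [p*·41.2435 + (1−p*)·8.7682]/1.28 = 25.0513. B = V − Δ·S = -45.5470.
Self-financing check: at every node Δ·S+B equals the discounted successor values.

(0,0): Delta=0.7932 Bond=-45.5470
(1,0): Delta=0.4022 Bond=-25.2419
(1,1): Delta=0.8970 Bond=-71.3231
(2,0): Delta=0.0000 Bond=0.0000
(2,1): Delta=0.5090 Bond=-45.0376
(2,2): Delta=1.0000 Bond=-109.5156
V0=25.0513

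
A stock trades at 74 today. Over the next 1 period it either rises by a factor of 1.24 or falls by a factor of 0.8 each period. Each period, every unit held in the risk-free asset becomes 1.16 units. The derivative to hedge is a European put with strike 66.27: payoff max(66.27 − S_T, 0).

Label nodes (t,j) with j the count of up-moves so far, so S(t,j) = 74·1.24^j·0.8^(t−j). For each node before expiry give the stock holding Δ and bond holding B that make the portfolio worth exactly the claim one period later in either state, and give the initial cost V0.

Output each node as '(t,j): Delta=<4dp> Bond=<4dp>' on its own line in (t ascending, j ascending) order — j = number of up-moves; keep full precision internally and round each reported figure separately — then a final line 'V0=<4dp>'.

(0,0): Delta=-0.2171 Bond=17.1763
V0=1.1082

Since d<R<u, set p* = (R−d)/(u−d) = 0.8182; price each node as the discounted p*-expectation of its children.
At expiry t=1: V(1,0)=7.0700, V(1,1)=0.0000
Node (0,0) S=74.0000: V=(p*·0.0000+(1−p*)·7.0700)/1.16=1.1082; Δ=(0.0000−7.0700)/(91.7600−59.2000)=-0.2171; B=V−Δ·S=17.1763
Each (Δ,B) replicates both successor values, so the strategy is self-financing and V0 is arbitrage-free.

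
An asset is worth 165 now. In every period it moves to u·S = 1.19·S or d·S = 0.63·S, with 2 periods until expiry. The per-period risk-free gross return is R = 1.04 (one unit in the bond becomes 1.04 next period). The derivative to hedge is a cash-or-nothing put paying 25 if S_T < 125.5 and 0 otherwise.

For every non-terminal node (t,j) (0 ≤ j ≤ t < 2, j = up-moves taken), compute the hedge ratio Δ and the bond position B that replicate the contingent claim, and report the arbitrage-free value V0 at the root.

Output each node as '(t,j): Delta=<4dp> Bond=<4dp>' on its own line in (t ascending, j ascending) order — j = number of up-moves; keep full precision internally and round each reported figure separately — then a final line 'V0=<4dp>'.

(0,0): Delta=-0.1905 Bond=42.1519
(1,0): Delta=0.0000 Bond=24.0385
(1,1): Delta=-0.2274 Bond=51.0817
V0=10.7241

Risk-neutral probability p* = (R−d)/(u−d) = (1.04−0.63)/(1.19−0.63) = 0.7321.
Terminal values V(2,·): V(2,0)=25.0000, V(2,1)=25.0000, V(2,2)=0.0000
  t=1,j=0: stock 103.9500 → up 123.7005 (V=25.0000), down 65.4885 (V=25.0000). Price 24.0385; hedge Δ=0.0000, bond B=24.0385.
  t=1,j=1: stock 196.3500 → up 233.6565 (V=0.0000), down 123.7005 (V=25.0000). Price 6.4389; hedge Δ=-0.2274, bond B=51.0817.
  t=0,j=0: stock 165.0000 → up 196.3500 (V=6.4389), down 103.9500 (V=24.0385). Price 10.7241; hedge Δ=-0.1905, bond B=42.1519.
Each (Δ,B) replicates both successor values, so the strategy is self-financing and V0 is arbitrage-free.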